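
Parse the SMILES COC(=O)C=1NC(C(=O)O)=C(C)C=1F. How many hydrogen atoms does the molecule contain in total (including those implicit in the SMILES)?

8

Walk through each heavy atom and fill implicit hydrogens from standard valence (C 4, N 3, O 2, S 2, halogen 1):
  atom 1: C, bond orders sum to 1 (valence 4) → 3 H
  atom 2: O, bond orders sum to 2 (valence 2) → 0 H
  atom 3: C, bond orders sum to 4 (valence 4) → 0 H
  atom 4: O, bond orders sum to 2 (valence 2) → 0 H
  atom 5: C, bond orders sum to 4 (valence 4) → 0 H
  atom 6: N, bond orders sum to 2 (valence 3) → 1 H
  atom 7: C, bond orders sum to 4 (valence 4) → 0 H
  atom 8: C, bond orders sum to 4 (valence 4) → 0 H
  atom 9: O, bond orders sum to 2 (valence 2) → 0 H
  atom 10: O, bond orders sum to 1 (valence 2) → 1 H
  atom 11: C, bond orders sum to 4 (valence 4) → 0 H
  atom 12: C, bond orders sum to 1 (valence 4) → 3 H
  atom 13: C, bond orders sum to 4 (valence 4) → 0 H
  atom 14: F (halogen, monovalent) → 0 H
Total hydrogens: 8.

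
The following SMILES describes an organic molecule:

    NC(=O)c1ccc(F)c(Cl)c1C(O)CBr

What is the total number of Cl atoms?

1

Scan the SMILES for Cl atoms (remember two-letter symbols like Cl and Br are single atoms).
Chlorine count: 1.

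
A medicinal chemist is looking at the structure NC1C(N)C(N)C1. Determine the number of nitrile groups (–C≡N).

0

Scan the SMILES for the nitrile motif — none present.
Groups that are present: 3 primary amine.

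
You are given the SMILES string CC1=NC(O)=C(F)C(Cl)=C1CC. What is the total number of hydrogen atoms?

Walk through each heavy atom and fill implicit hydrogens from standard valence (C 4, N 3, O 2, S 2, halogen 1):
  atom 1: C, bond orders sum to 1 (valence 4) → 3 H
  atom 2: C, bond orders sum to 4 (valence 4) → 0 H
  atom 3: N, bond orders sum to 3 (valence 3) → 0 H
  atom 4: C, bond orders sum to 4 (valence 4) → 0 H
  atom 5: O, bond orders sum to 1 (valence 2) → 1 H
  atom 6: C, bond orders sum to 4 (valence 4) → 0 H
  atom 7: F (halogen, monovalent) → 0 H
  atom 8: C, bond orders sum to 4 (valence 4) → 0 H
  atom 9: Cl (halogen, monovalent) → 0 H
  atom 10: C, bond orders sum to 4 (valence 4) → 0 H
  atom 11: C, bond orders sum to 2 (valence 4) → 2 H
  atom 12: C, bond orders sum to 1 (valence 4) → 3 H
Total hydrogens: 9.

9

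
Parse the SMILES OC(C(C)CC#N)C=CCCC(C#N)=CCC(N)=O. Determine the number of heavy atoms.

Every atom symbol written in the SMILES (organic subset) is one heavy atom; implicit H are not written.
Heavy atoms by element → C:14, N:3, O:2.
Total: 19.

19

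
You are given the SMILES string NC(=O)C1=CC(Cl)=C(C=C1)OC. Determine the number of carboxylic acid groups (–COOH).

0

Scan the SMILES for the carboxylic acid motif — none present.
Groups that are present: 1 amide, 1 ether.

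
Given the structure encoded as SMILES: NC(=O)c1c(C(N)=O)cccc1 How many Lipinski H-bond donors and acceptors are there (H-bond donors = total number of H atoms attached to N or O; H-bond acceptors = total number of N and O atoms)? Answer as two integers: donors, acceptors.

Donors: find every N or O and count the H atoms it carries.
  atom 1 (N): bond orders sum to 1 → 2 H
  atom 3 (O): bond orders sum to 2 → 0 H
  atom 7 (N): bond orders sum to 1 → 2 H
  atom 8 (O): bond orders sum to 2 → 0 H
Lipinski HBD = 4.
Acceptors: N atoms = 2, O atoms = 2 → HBA = 4.

4, 4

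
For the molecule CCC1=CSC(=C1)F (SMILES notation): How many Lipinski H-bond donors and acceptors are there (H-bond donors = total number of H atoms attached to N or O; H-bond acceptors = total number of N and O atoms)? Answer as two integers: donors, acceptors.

Donors: find every N or O and count the H atoms it carries.
  (no N or O atoms present)
Lipinski HBD = 0.
Acceptors: N atoms = 0, O atoms = 0 → HBA = 0.

0, 0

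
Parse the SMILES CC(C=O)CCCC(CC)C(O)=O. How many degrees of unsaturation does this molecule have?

Molecular formula: C10H18O3.
DoU = (2C + 2 + N − H − X) / 2, where X is the halogen count and O/S are ignored.
    = (2·10 + 2 + 0 − 18 − 0) / 2 = 4 / 2 = 2.

2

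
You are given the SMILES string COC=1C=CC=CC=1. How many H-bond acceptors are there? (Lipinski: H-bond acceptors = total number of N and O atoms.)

N atoms: 0; O atoms: 1.
Lipinski HBA = 0 + 1 = 1.

1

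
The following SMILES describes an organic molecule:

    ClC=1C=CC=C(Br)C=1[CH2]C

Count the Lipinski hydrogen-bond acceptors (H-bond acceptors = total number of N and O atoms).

N atoms: 0; O atoms: 0.
Lipinski HBA = 0 + 0 = 0.

0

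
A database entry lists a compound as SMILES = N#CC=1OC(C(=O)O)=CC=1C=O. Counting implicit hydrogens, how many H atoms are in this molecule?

Walk through each heavy atom and fill implicit hydrogens from standard valence (C 4, N 3, O 2, S 2, halogen 1):
  atom 1: N, bond orders sum to 3 (valence 3) → 0 H
  atom 2: C, bond orders sum to 4 (valence 4) → 0 H
  atom 3: C, bond orders sum to 4 (valence 4) → 0 H
  atom 4: O, bond orders sum to 2 (valence 2) → 0 H
  atom 5: C, bond orders sum to 4 (valence 4) → 0 H
  atom 6: C, bond orders sum to 4 (valence 4) → 0 H
  atom 7: O, bond orders sum to 2 (valence 2) → 0 H
  atom 8: O, bond orders sum to 1 (valence 2) → 1 H
  atom 9: C, bond orders sum to 3 (valence 4) → 1 H
  atom 10: C, bond orders sum to 4 (valence 4) → 0 H
  atom 11: C, bond orders sum to 3 (valence 4) → 1 H
  atom 12: O, bond orders sum to 2 (valence 2) → 0 H
Total hydrogens: 3.

3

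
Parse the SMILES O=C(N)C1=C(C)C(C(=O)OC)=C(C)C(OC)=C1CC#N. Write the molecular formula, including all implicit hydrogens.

C14H16N2O4

Walk through each heavy atom and fill implicit hydrogens from standard valence (C 4, N 3, O 2, S 2, halogen 1):
  atom 1: O, bond orders sum to 2 (valence 2) → 0 H
  atom 2: C, bond orders sum to 4 (valence 4) → 0 H
  atom 3: N, bond orders sum to 1 (valence 3) → 2 H
  atom 4: C, bond orders sum to 4 (valence 4) → 0 H
  atom 5: C, bond orders sum to 4 (valence 4) → 0 H
  atom 6: C, bond orders sum to 1 (valence 4) → 3 H
  atom 7: C, bond orders sum to 4 (valence 4) → 0 H
  atom 8: C, bond orders sum to 4 (valence 4) → 0 H
  atom 9: O, bond orders sum to 2 (valence 2) → 0 H
  atom 10: O, bond orders sum to 2 (valence 2) → 0 H
  atom 11: C, bond orders sum to 1 (valence 4) → 3 H
  atom 12: C, bond orders sum to 4 (valence 4) → 0 H
  atom 13: C, bond orders sum to 1 (valence 4) → 3 H
  atom 14: C, bond orders sum to 4 (valence 4) → 0 H
  atom 15: O, bond orders sum to 2 (valence 2) → 0 H
  atom 16: C, bond orders sum to 1 (valence 4) → 3 H
  atom 17: C, bond orders sum to 4 (valence 4) → 0 H
  atom 18: C, bond orders sum to 2 (valence 4) → 2 H
  atom 19: C, bond orders sum to 4 (valence 4) → 0 H
  atom 20: N, bond orders sum to 3 (valence 3) → 0 H
Totals → C:14, H:16, N:2, O:4.
In Hill order: C14H16N2O4.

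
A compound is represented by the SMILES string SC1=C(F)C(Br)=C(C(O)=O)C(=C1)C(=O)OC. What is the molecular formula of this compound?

Walk through each heavy atom and fill implicit hydrogens from standard valence (C 4, N 3, O 2, S 2, halogen 1):
  atom 1: S, bond orders sum to 1 (valence 2) → 1 H
  atom 2: C, bond orders sum to 4 (valence 4) → 0 H
  atom 3: C, bond orders sum to 4 (valence 4) → 0 H
  atom 4: F (halogen, monovalent) → 0 H
  atom 5: C, bond orders sum to 4 (valence 4) → 0 H
  atom 6: Br (halogen, monovalent) → 0 H
  atom 7: C, bond orders sum to 4 (valence 4) → 0 H
  atom 8: C, bond orders sum to 4 (valence 4) → 0 H
  atom 9: O, bond orders sum to 1 (valence 2) → 1 H
  atom 10: O, bond orders sum to 2 (valence 2) → 0 H
  atom 11: C, bond orders sum to 4 (valence 4) → 0 H
  atom 12: C, bond orders sum to 3 (valence 4) → 1 H
  atom 13: C, bond orders sum to 4 (valence 4) → 0 H
  atom 14: O, bond orders sum to 2 (valence 2) → 0 H
  atom 15: O, bond orders sum to 2 (valence 2) → 0 H
  atom 16: C, bond orders sum to 1 (valence 4) → 3 H
Totals → C:9, H:6, Br:1, F:1, O:4, S:1.
In Hill order: C9H6BrFO4S.

C9H6BrFO4S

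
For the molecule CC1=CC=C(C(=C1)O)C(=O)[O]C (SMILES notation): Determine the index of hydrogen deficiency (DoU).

Degree of unsaturation = (number of rings) + (number of π bonds).
Ring closures in the SMILES: 1.
π bonds: 4 double bonds (each 1 DoU) → 4 DoU from unsaturation.
Total DoU = 1 + 4 = 5.

5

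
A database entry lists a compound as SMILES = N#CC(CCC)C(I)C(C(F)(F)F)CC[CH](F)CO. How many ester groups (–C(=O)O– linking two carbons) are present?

0

Scan the SMILES for the ester motif — none present.
Groups that are present: 1 hydroxyl, 1 nitrile.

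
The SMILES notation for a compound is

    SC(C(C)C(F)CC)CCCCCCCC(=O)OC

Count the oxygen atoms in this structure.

2

Scan the SMILES for O atoms (remember two-letter symbols like Cl and Br are single atoms).
Oxygen count: 2.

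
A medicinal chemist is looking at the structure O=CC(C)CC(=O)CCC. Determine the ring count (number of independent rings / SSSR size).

In SMILES, each pair of matching ring-closure digits denotes one ring-closing bond; the number of such bonds equals the number of independent rings.
Ring-closure bonds here: 0.

0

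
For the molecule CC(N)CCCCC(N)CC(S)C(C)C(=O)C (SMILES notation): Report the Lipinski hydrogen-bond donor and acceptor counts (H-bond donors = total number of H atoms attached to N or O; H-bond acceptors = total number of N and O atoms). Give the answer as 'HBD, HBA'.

4, 3

Donors: find every N or O and count the H atoms it carries.
  atom 3 (N): bond orders sum to 1 → 2 H
  atom 9 (N): bond orders sum to 1 → 2 H
  atom 16 (O): bond orders sum to 2 → 0 H
Lipinski HBD = 4.
Acceptors: N atoms = 2, O atoms = 1 → HBA = 3.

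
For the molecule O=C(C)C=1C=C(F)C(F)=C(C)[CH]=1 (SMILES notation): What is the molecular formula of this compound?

Walk through each heavy atom and fill implicit hydrogens from standard valence (C 4, N 3, O 2, S 2, halogen 1):
  atom 1: O, bond orders sum to 2 (valence 2) → 0 H
  atom 2: C, bond orders sum to 4 (valence 4) → 0 H
  atom 3: C, bond orders sum to 1 (valence 4) → 3 H
  atom 4: C, bond orders sum to 4 (valence 4) → 0 H
  atom 5: C, bond orders sum to 3 (valence 4) → 1 H
  atom 6: C, bond orders sum to 4 (valence 4) → 0 H
  atom 7: F (halogen, monovalent) → 0 H
  atom 8: C, bond orders sum to 4 (valence 4) → 0 H
  atom 9: F (halogen, monovalent) → 0 H
  atom 10: C, bond orders sum to 4 (valence 4) → 0 H
  atom 11: C, bond orders sum to 1 (valence 4) → 3 H
  atom 12: C with explicit H count 1
Totals → C:9, H:8, F:2, O:1.

C9H8F2O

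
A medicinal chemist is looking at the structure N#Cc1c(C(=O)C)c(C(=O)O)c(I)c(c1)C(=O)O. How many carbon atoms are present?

11

Count every carbon token in the SMILES (each C, including those in ring-closure positions and inside branches).
Carbon count: 11.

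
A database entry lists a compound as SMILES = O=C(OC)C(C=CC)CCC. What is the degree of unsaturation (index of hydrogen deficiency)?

Molecular formula: C9H16O2.
DoU = (2C + 2 + N − H − X) / 2, where X is the halogen count and O/S are ignored.
    = (2·9 + 2 + 0 − 16 − 0) / 2 = 4 / 2 = 2.

2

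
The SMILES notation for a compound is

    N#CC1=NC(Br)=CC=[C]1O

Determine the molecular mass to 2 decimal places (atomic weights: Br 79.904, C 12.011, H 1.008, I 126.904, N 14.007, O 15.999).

199.01 g/mol

First, the molecular formula is C6H3BrN2O (counting implicit H from valence).
  Br: 1 × 79.904 = 79.904
  C: 6 × 12.011 = 72.066
  H: 3 × 1.008 = 3.024
  N: 2 × 14.007 = 28.014
  O: 1 × 15.999 = 15.999
Sum: 1×79.904 + 6×12.011 + 3×1.008 + 2×14.007 + 1×15.999 = 199.007 → 199.01 g/mol.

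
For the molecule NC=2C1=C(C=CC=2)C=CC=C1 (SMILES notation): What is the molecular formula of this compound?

C10H9N

Walk through each heavy atom and fill implicit hydrogens from standard valence (C 4, N 3, O 2, S 2, halogen 1):
  atom 1: N, bond orders sum to 1 (valence 3) → 2 H
  atom 2: C, bond orders sum to 4 (valence 4) → 0 H
  atom 3: C, bond orders sum to 4 (valence 4) → 0 H
  atom 4: C, bond orders sum to 4 (valence 4) → 0 H
  atom 5: C, bond orders sum to 3 (valence 4) → 1 H
  atom 6: C, bond orders sum to 3 (valence 4) → 1 H
  atom 7: C, bond orders sum to 3 (valence 4) → 1 H
  atom 8: C, bond orders sum to 3 (valence 4) → 1 H
  atom 9: C, bond orders sum to 3 (valence 4) → 1 H
  atom 10: C, bond orders sum to 3 (valence 4) → 1 H
  atom 11: C, bond orders sum to 3 (valence 4) → 1 H
Totals → C:10, H:9, N:1.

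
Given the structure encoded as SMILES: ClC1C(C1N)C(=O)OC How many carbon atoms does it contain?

Count every carbon token in the SMILES (each C, including those in ring-closure positions and inside branches).
Carbon count: 5.

5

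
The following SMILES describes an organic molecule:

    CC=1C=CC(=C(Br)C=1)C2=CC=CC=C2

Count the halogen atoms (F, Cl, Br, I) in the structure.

Halogen atoms appear at heavy-atom position 7 (1×Br).
Halogen count: 1.

1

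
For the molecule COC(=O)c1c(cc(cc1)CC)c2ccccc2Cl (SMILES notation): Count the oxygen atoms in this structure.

2

Scan the SMILES for O atoms (remember two-letter symbols like Cl and Br are single atoms).
Oxygen count: 2.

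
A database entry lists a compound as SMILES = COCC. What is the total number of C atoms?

3

Count every carbon token in the SMILES (each C, including those in ring-closure positions and inside branches).
Carbon count: 3.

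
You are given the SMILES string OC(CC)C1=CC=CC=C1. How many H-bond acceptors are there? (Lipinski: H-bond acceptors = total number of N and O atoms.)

1

N atoms: 0; O atoms: 1.
Lipinski HBA = 0 + 1 = 1.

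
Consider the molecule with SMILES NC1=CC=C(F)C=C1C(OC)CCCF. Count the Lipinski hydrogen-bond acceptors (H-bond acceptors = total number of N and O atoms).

N atoms: 1; O atoms: 1.
Lipinski HBA = 1 + 1 = 2.

2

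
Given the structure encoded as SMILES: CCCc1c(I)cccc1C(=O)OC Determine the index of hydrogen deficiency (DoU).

Molecular formula: C11H13IO2.
DoU = (2C + 2 + N − H − X) / 2, where X is the halogen count and O/S are ignored.
    = (2·11 + 2 + 0 − 13 − 1) / 2 = 10 / 2 = 5.

5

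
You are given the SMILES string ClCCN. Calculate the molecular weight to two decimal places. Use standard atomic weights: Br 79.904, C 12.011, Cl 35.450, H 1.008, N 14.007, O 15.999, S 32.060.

79.53 g/mol

First, the molecular formula is C2H6ClN (counting implicit H from valence).
  C: 2 × 12.011 = 24.022
  Cl: 1 × 35.450 = 35.450
  H: 6 × 1.008 = 6.048
  N: 1 × 14.007 = 14.007
Sum: 2×12.011 + 1×35.450 + 6×1.008 + 1×14.007 = 79.527 → 79.53 g/mol.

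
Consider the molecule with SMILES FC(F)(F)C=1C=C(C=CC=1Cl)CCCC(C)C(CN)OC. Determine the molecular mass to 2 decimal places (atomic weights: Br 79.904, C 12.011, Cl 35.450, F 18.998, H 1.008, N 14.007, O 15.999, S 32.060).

First, the molecular formula is C15H21ClF3NO (counting implicit H from valence).
  C: 15 × 12.011 = 180.165
  Cl: 1 × 35.450 = 35.450
  F: 3 × 18.998 = 56.994
  H: 21 × 1.008 = 21.168
  N: 1 × 14.007 = 14.007
  O: 1 × 15.999 = 15.999
Sum: 15×12.011 + 1×35.450 + 3×18.998 + 21×1.008 + 1×14.007 + 1×15.999 = 323.783 → 323.78 g/mol.

323.78 g/mol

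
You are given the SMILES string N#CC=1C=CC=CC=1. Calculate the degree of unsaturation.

Molecular formula: C7H5N.
DoU = (2C + 2 + N − H − X) / 2, where X is the halogen count and O/S are ignored.
    = (2·7 + 2 + 1 − 5 − 0) / 2 = 12 / 2 = 6.

6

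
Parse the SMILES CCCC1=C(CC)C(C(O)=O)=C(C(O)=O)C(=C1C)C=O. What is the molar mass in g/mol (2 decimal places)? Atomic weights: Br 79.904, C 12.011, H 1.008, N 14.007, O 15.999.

278.30 g/mol

First, the molecular formula is C15H18O5 (counting implicit H from valence).
  C: 15 × 12.011 = 180.165
  H: 18 × 1.008 = 18.144
  O: 5 × 15.999 = 79.995
Sum: 15×12.011 + 18×1.008 + 5×15.999 = 278.304 → 278.30 g/mol.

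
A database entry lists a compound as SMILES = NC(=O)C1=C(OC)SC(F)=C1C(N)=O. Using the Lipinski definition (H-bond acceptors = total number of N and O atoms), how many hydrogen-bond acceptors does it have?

5

N atoms: 2; O atoms: 3.
Lipinski HBA = 2 + 3 = 5.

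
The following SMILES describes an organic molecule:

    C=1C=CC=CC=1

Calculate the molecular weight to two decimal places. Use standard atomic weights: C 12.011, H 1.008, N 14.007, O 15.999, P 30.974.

78.11 g/mol

First, the molecular formula is C6H6 (counting implicit H from valence).
  C: 6 × 12.011 = 72.066
  H: 6 × 1.008 = 6.048
Sum: 6×12.011 + 6×1.008 = 78.114 → 78.11 g/mol.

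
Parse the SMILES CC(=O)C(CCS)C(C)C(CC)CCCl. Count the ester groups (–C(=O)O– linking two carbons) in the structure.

Scan the SMILES for the ester motif — none present.
Groups that are present: 1 ketone, 1 thiol.

0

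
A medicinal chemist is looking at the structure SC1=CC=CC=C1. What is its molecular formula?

C6H6S

Walk through each heavy atom and fill implicit hydrogens from standard valence (C 4, N 3, O 2, S 2, halogen 1):
  atom 1: S, bond orders sum to 1 (valence 2) → 1 H
  atom 2: C, bond orders sum to 4 (valence 4) → 0 H
  atom 3: C, bond orders sum to 3 (valence 4) → 1 H
  atom 4: C, bond orders sum to 3 (valence 4) → 1 H
  atom 5: C, bond orders sum to 3 (valence 4) → 1 H
  atom 6: C, bond orders sum to 3 (valence 4) → 1 H
  atom 7: C, bond orders sum to 3 (valence 4) → 1 H
Totals → C:6, H:6, S:1.
In Hill order: C6H6S.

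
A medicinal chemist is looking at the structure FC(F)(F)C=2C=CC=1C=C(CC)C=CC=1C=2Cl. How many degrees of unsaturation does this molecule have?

Degree of unsaturation = (number of rings) + (number of π bonds).
Ring closures in the SMILES: 2.
π bonds: 5 double bonds (each 1 DoU) → 5 DoU from unsaturation.
Total DoU = 2 + 5 = 7.

7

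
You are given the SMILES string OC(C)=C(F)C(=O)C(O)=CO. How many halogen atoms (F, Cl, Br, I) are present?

1

Halogen atoms appear at heavy-atom position 5 (1×F).
Other groups present: 2 alkene, 3 hydroxyl, 1 ketone.
Halogen count: 1.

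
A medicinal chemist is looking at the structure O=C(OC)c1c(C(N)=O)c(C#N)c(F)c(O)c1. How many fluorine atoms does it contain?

1

Scan the SMILES for F atoms (remember two-letter symbols like Cl and Br are single atoms).
Fluorine count: 1.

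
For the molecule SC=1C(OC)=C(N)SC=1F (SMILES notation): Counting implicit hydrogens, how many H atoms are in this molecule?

Walk through each heavy atom and fill implicit hydrogens from standard valence (C 4, N 3, O 2, S 2, halogen 1):
  atom 1: S, bond orders sum to 1 (valence 2) → 1 H
  atom 2: C, bond orders sum to 4 (valence 4) → 0 H
  atom 3: C, bond orders sum to 4 (valence 4) → 0 H
  atom 4: O, bond orders sum to 2 (valence 2) → 0 H
  atom 5: C, bond orders sum to 1 (valence 4) → 3 H
  atom 6: C, bond orders sum to 4 (valence 4) → 0 H
  atom 7: N, bond orders sum to 1 (valence 3) → 2 H
  atom 8: S, bond orders sum to 2 (valence 2) → 0 H
  atom 9: C, bond orders sum to 4 (valence 4) → 0 H
  atom 10: F (halogen, monovalent) → 0 H
Total hydrogens: 6.

6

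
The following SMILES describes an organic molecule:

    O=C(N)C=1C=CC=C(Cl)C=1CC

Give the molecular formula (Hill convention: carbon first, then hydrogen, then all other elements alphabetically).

Walk through each heavy atom and fill implicit hydrogens from standard valence (C 4, N 3, O 2, S 2, halogen 1):
  atom 1: O, bond orders sum to 2 (valence 2) → 0 H
  atom 2: C, bond orders sum to 4 (valence 4) → 0 H
  atom 3: N, bond orders sum to 1 (valence 3) → 2 H
  atom 4: C, bond orders sum to 4 (valence 4) → 0 H
  atom 5: C, bond orders sum to 3 (valence 4) → 1 H
  atom 6: C, bond orders sum to 3 (valence 4) → 1 H
  atom 7: C, bond orders sum to 3 (valence 4) → 1 H
  atom 8: C, bond orders sum to 4 (valence 4) → 0 H
  atom 9: Cl (halogen, monovalent) → 0 H
  atom 10: C, bond orders sum to 4 (valence 4) → 0 H
  atom 11: C, bond orders sum to 2 (valence 4) → 2 H
  atom 12: C, bond orders sum to 1 (valence 4) → 3 H
Totals → C:9, H:10, Cl:1, N:1, O:1.

C9H10ClNO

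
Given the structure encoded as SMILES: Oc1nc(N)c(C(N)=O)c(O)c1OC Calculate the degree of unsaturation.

5

Molecular formula: C7H9N3O4.
DoU = (2C + 2 + N − H − X) / 2, where X is the halogen count and O/S are ignored.
    = (2·7 + 2 + 3 − 9 − 0) / 2 = 10 / 2 = 5.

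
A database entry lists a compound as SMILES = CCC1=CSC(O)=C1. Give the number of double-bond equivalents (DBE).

3

Degree of unsaturation = (number of rings) + (number of π bonds).
Ring closures in the SMILES: 1.
π bonds: 2 double bonds (each 1 DoU) → 2 DoU from unsaturation.
Total DoU = 1 + 2 = 3.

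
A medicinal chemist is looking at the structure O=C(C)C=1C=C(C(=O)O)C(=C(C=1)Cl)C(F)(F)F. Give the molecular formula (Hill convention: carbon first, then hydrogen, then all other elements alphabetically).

Walk through each heavy atom and fill implicit hydrogens from standard valence (C 4, N 3, O 2, S 2, halogen 1):
  atom 1: O, bond orders sum to 2 (valence 2) → 0 H
  atom 2: C, bond orders sum to 4 (valence 4) → 0 H
  atom 3: C, bond orders sum to 1 (valence 4) → 3 H
  atom 4: C, bond orders sum to 4 (valence 4) → 0 H
  atom 5: C, bond orders sum to 3 (valence 4) → 1 H
  atom 6: C, bond orders sum to 4 (valence 4) → 0 H
  atom 7: C, bond orders sum to 4 (valence 4) → 0 H
  atom 8: O, bond orders sum to 2 (valence 2) → 0 H
  atom 9: O, bond orders sum to 1 (valence 2) → 1 H
  atom 10: C, bond orders sum to 4 (valence 4) → 0 H
  atom 11: C, bond orders sum to 4 (valence 4) → 0 H
  atom 12: C, bond orders sum to 3 (valence 4) → 1 H
  atom 13: Cl (halogen, monovalent) → 0 H
  atom 14: C, bond orders sum to 4 (valence 4) → 0 H
  atom 15: F (halogen, monovalent) → 0 H
  atom 16: F (halogen, monovalent) → 0 H
  atom 17: F (halogen, monovalent) → 0 H
Totals → C:10, H:6, Cl:1, F:3, O:3.

C10H6ClF3O3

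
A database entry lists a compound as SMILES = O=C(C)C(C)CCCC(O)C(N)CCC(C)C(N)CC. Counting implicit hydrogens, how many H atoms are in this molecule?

34

Walk through each heavy atom and fill implicit hydrogens from standard valence (C 4, N 3, O 2, S 2, halogen 1):
  atom 1: O, bond orders sum to 2 (valence 2) → 0 H
  atom 2: C, bond orders sum to 4 (valence 4) → 0 H
  atom 3: C, bond orders sum to 1 (valence 4) → 3 H
  atom 4: C, bond orders sum to 3 (valence 4) → 1 H
  atom 5: C, bond orders sum to 1 (valence 4) → 3 H
  atom 6: C, bond orders sum to 2 (valence 4) → 2 H
  atom 7: C, bond orders sum to 2 (valence 4) → 2 H
  atom 8: C, bond orders sum to 2 (valence 4) → 2 H
  atom 9: C, bond orders sum to 3 (valence 4) → 1 H
  atom 10: O, bond orders sum to 1 (valence 2) → 1 H
  atom 11: C, bond orders sum to 3 (valence 4) → 1 H
  atom 12: N, bond orders sum to 1 (valence 3) → 2 H
  atom 13: C, bond orders sum to 2 (valence 4) → 2 H
  atom 14: C, bond orders sum to 2 (valence 4) → 2 H
  atom 15: C, bond orders sum to 3 (valence 4) → 1 H
  atom 16: C, bond orders sum to 1 (valence 4) → 3 H
  atom 17: C, bond orders sum to 3 (valence 4) → 1 H
  atom 18: N, bond orders sum to 1 (valence 3) → 2 H
  atom 19: C, bond orders sum to 2 (valence 4) → 2 H
  atom 20: C, bond orders sum to 1 (valence 4) → 3 H
Total hydrogens: 34.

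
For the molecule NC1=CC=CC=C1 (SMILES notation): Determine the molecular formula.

C6H7N

Walk through each heavy atom and fill implicit hydrogens from standard valence (C 4, N 3, O 2, S 2, halogen 1):
  atom 1: N, bond orders sum to 1 (valence 3) → 2 H
  atom 2: C, bond orders sum to 4 (valence 4) → 0 H
  atom 3: C, bond orders sum to 3 (valence 4) → 1 H
  atom 4: C, bond orders sum to 3 (valence 4) → 1 H
  atom 5: C, bond orders sum to 3 (valence 4) → 1 H
  atom 6: C, bond orders sum to 3 (valence 4) → 1 H
  atom 7: C, bond orders sum to 3 (valence 4) → 1 H
Totals → C:6, H:7, N:1.
In Hill order: C6H7N.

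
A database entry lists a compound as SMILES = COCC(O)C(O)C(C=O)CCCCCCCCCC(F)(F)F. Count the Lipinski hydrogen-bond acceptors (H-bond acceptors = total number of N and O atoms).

4

N atoms: 0; O atoms: 4.
Lipinski HBA = 0 + 4 = 4.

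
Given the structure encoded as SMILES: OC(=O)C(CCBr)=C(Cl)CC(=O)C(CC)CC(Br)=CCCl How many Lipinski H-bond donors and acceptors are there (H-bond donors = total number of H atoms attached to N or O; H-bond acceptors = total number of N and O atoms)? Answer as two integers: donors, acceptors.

Donors: find every N or O and count the H atoms it carries.
  atom 1 (O): bond orders sum to 1 → 1 H
  atom 3 (O): bond orders sum to 2 → 0 H
  atom 12 (O): bond orders sum to 2 → 0 H
Lipinski HBD = 1.
Acceptors: N atoms = 0, O atoms = 3 → HBA = 3.

1, 3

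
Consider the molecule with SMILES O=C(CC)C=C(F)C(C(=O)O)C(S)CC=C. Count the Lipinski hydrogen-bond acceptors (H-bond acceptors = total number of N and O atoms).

N atoms: 0; O atoms: 3.
Lipinski HBA = 0 + 3 = 3.

3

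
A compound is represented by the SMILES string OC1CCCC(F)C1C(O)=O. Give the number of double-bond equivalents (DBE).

Degree of unsaturation = (number of rings) + (number of π bonds).
Ring closures in the SMILES: 1.
π bonds: 1 double bond (each 1 DoU) → 1 DoU from unsaturation.
Total DoU = 1 + 1 = 2.

2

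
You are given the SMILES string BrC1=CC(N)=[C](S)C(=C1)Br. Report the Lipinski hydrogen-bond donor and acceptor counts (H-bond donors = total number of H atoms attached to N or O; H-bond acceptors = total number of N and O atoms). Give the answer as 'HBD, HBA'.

2, 1

Donors: find every N or O and count the H atoms it carries.
  atom 5 (N): bond orders sum to 1 → 2 H
Lipinski HBD = 2.
Acceptors: N atoms = 1, O atoms = 0 → HBA = 1.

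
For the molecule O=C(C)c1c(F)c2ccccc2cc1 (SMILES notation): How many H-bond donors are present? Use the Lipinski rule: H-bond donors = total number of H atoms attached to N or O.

0

Donors: find every N or O and count the H atoms it carries.
  atom 1 (O): bond orders sum to 2 → 0 H
Lipinski HBD = 0.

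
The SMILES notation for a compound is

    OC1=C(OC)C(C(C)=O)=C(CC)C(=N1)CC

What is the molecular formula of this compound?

Walk through each heavy atom and fill implicit hydrogens from standard valence (C 4, N 3, O 2, S 2, halogen 1):
  atom 1: O, bond orders sum to 1 (valence 2) → 1 H
  atom 2: C, bond orders sum to 4 (valence 4) → 0 H
  atom 3: C, bond orders sum to 4 (valence 4) → 0 H
  atom 4: O, bond orders sum to 2 (valence 2) → 0 H
  atom 5: C, bond orders sum to 1 (valence 4) → 3 H
  atom 6: C, bond orders sum to 4 (valence 4) → 0 H
  atom 7: C, bond orders sum to 4 (valence 4) → 0 H
  atom 8: C, bond orders sum to 1 (valence 4) → 3 H
  atom 9: O, bond orders sum to 2 (valence 2) → 0 H
  atom 10: C, bond orders sum to 4 (valence 4) → 0 H
  atom 11: C, bond orders sum to 2 (valence 4) → 2 H
  atom 12: C, bond orders sum to 1 (valence 4) → 3 H
  atom 13: C, bond orders sum to 4 (valence 4) → 0 H
  atom 14: N, bond orders sum to 3 (valence 3) → 0 H
  atom 15: C, bond orders sum to 2 (valence 4) → 2 H
  atom 16: C, bond orders sum to 1 (valence 4) → 3 H
Totals → C:12, H:17, N:1, O:3.
In Hill order: C12H17NO3.

C12H17NO3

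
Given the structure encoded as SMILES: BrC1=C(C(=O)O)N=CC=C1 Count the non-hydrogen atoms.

10

Every atom symbol written in the SMILES (organic subset) is one heavy atom; implicit H are not written.
Heavy atoms by element → Br:1, C:6, N:1, O:2.
Total: 10.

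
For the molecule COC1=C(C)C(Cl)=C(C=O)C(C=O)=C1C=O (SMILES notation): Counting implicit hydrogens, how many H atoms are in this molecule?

9

Walk through each heavy atom and fill implicit hydrogens from standard valence (C 4, N 3, O 2, S 2, halogen 1):
  atom 1: C, bond orders sum to 1 (valence 4) → 3 H
  atom 2: O, bond orders sum to 2 (valence 2) → 0 H
  atom 3: C, bond orders sum to 4 (valence 4) → 0 H
  atom 4: C, bond orders sum to 4 (valence 4) → 0 H
  atom 5: C, bond orders sum to 1 (valence 4) → 3 H
  atom 6: C, bond orders sum to 4 (valence 4) → 0 H
  atom 7: Cl (halogen, monovalent) → 0 H
  atom 8: C, bond orders sum to 4 (valence 4) → 0 H
  atom 9: C, bond orders sum to 3 (valence 4) → 1 H
  atom 10: O, bond orders sum to 2 (valence 2) → 0 H
  atom 11: C, bond orders sum to 4 (valence 4) → 0 H
  atom 12: C, bond orders sum to 3 (valence 4) → 1 H
  atom 13: O, bond orders sum to 2 (valence 2) → 0 H
  atom 14: C, bond orders sum to 4 (valence 4) → 0 H
  atom 15: C, bond orders sum to 3 (valence 4) → 1 H
  atom 16: O, bond orders sum to 2 (valence 2) → 0 H
Total hydrogens: 9.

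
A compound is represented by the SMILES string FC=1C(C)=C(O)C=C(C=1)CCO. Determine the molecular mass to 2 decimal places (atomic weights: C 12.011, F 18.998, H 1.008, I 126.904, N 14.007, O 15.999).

170.18 g/mol

First, the molecular formula is C9H11FO2 (counting implicit H from valence).
  C: 9 × 12.011 = 108.099
  F: 1 × 18.998 = 18.998
  H: 11 × 1.008 = 11.088
  O: 2 × 15.999 = 31.998
Sum: 9×12.011 + 1×18.998 + 11×1.008 + 2×15.999 = 170.183 → 170.18 g/mol.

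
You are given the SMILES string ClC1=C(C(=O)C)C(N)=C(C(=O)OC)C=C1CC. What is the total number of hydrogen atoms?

Walk through each heavy atom and fill implicit hydrogens from standard valence (C 4, N 3, O 2, S 2, halogen 1):
  atom 1: Cl (halogen, monovalent) → 0 H
  atom 2: C, bond orders sum to 4 (valence 4) → 0 H
  atom 3: C, bond orders sum to 4 (valence 4) → 0 H
  atom 4: C, bond orders sum to 4 (valence 4) → 0 H
  atom 5: O, bond orders sum to 2 (valence 2) → 0 H
  atom 6: C, bond orders sum to 1 (valence 4) → 3 H
  atom 7: C, bond orders sum to 4 (valence 4) → 0 H
  atom 8: N, bond orders sum to 1 (valence 3) → 2 H
  atom 9: C, bond orders sum to 4 (valence 4) → 0 H
  atom 10: C, bond orders sum to 4 (valence 4) → 0 H
  atom 11: O, bond orders sum to 2 (valence 2) → 0 H
  atom 12: O, bond orders sum to 2 (valence 2) → 0 H
  atom 13: C, bond orders sum to 1 (valence 4) → 3 H
  atom 14: C, bond orders sum to 3 (valence 4) → 1 H
  atom 15: C, bond orders sum to 4 (valence 4) → 0 H
  atom 16: C, bond orders sum to 2 (valence 4) → 2 H
  atom 17: C, bond orders sum to 1 (valence 4) → 3 H
Total hydrogens: 14.

14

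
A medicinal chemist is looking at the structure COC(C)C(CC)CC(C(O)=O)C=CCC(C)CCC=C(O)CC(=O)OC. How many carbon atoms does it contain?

Count every carbon token in the SMILES (each C, including those in ring-closure positions and inside branches).
Carbon count: 21.

21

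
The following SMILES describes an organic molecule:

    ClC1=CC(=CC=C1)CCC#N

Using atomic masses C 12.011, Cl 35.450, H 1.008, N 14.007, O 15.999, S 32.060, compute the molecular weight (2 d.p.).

First, the molecular formula is C9H8ClN (counting implicit H from valence).
  C: 9 × 12.011 = 108.099
  Cl: 1 × 35.450 = 35.450
  H: 8 × 1.008 = 8.064
  N: 1 × 14.007 = 14.007
Sum: 9×12.011 + 1×35.450 + 8×1.008 + 1×14.007 = 165.620 → 165.62 g/mol.

165.62 g/mol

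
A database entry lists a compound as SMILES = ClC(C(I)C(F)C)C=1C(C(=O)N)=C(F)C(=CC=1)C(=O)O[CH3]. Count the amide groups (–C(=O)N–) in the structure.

The amide motif appears at heavy-atom position 10 in the SMILES.
Other groups present: 1 ester.
Amide count: 1.

1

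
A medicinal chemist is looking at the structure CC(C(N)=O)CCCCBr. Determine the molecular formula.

C7H14BrNO

Walk through each heavy atom and fill implicit hydrogens from standard valence (C 4, N 3, O 2, S 2, halogen 1):
  atom 1: C, bond orders sum to 1 (valence 4) → 3 H
  atom 2: C, bond orders sum to 3 (valence 4) → 1 H
  atom 3: C, bond orders sum to 4 (valence 4) → 0 H
  atom 4: N, bond orders sum to 1 (valence 3) → 2 H
  atom 5: O, bond orders sum to 2 (valence 2) → 0 H
  atom 6: C, bond orders sum to 2 (valence 4) → 2 H
  atom 7: C, bond orders sum to 2 (valence 4) → 2 H
  atom 8: C, bond orders sum to 2 (valence 4) → 2 H
  atom 9: C, bond orders sum to 2 (valence 4) → 2 H
  atom 10: Br (halogen, monovalent) → 0 H
Totals → C:7, H:14, Br:1, N:1, O:1.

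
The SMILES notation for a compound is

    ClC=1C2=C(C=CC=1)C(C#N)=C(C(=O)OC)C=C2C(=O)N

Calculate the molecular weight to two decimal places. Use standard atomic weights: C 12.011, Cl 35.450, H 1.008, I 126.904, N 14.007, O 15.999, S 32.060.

288.69 g/mol

First, the molecular formula is C14H9ClN2O3 (counting implicit H from valence).
  C: 14 × 12.011 = 168.154
  Cl: 1 × 35.450 = 35.450
  H: 9 × 1.008 = 9.072
  N: 2 × 14.007 = 28.014
  O: 3 × 15.999 = 47.997
Sum: 14×12.011 + 1×35.450 + 9×1.008 + 2×14.007 + 3×15.999 = 288.687 → 288.69 g/mol.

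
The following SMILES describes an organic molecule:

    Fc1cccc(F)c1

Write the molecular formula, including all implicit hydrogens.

C6H4F2

Walk through each heavy atom and fill implicit hydrogens from standard valence (C 4, N 3, O 2, S 2, halogen 1); for lowercase aromatic atoms, an aromatic c carries 1 H when it has two neighbours and 0 H with three, and aromatic n carries 0 H:
  atom 1: F (halogen, monovalent) → 0 H
  atom 2: aromatic c, 3 neighbours → 0 H
  atom 3: aromatic c, 2 neighbours → 1 H
  atom 4: aromatic c, 2 neighbours → 1 H
  atom 5: aromatic c, 2 neighbours → 1 H
  atom 6: aromatic c, 3 neighbours → 0 H
  atom 7: F (halogen, monovalent) → 0 H
  atom 8: aromatic c, 2 neighbours → 1 H
Totals → C:6, H:4, F:2.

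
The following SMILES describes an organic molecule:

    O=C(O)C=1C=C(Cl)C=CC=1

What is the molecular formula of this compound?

Walk through each heavy atom and fill implicit hydrogens from standard valence (C 4, N 3, O 2, S 2, halogen 1):
  atom 1: O, bond orders sum to 2 (valence 2) → 0 H
  atom 2: C, bond orders sum to 4 (valence 4) → 0 H
  atom 3: O, bond orders sum to 1 (valence 2) → 1 H
  atom 4: C, bond orders sum to 4 (valence 4) → 0 H
  atom 5: C, bond orders sum to 3 (valence 4) → 1 H
  atom 6: C, bond orders sum to 4 (valence 4) → 0 H
  atom 7: Cl (halogen, monovalent) → 0 H
  atom 8: C, bond orders sum to 3 (valence 4) → 1 H
  atom 9: C, bond orders sum to 3 (valence 4) → 1 H
  atom 10: C, bond orders sum to 3 (valence 4) → 1 H
Totals → C:7, H:5, Cl:1, O:2.

C7H5ClO2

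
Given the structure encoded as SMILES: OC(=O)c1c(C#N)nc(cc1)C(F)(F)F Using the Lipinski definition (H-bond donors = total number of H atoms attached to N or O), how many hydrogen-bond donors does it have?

Donors: find every N or O and count the H atoms it carries.
  atom 1 (O): bond orders sum to 1 → 1 H
  atom 3 (O): bond orders sum to 2 → 0 H
  atom 7 (N): bond orders sum to 3 → 0 H
  atom 8 (N): bond orders sum to 3 → 0 H
Lipinski HBD = 1.

1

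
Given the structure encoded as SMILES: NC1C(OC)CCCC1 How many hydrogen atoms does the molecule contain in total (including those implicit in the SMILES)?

15

Walk through each heavy atom and fill implicit hydrogens from standard valence (C 4, N 3, O 2, S 2, halogen 1):
  atom 1: N, bond orders sum to 1 (valence 3) → 2 H
  atom 2: C, bond orders sum to 3 (valence 4) → 1 H
  atom 3: C, bond orders sum to 3 (valence 4) → 1 H
  atom 4: O, bond orders sum to 2 (valence 2) → 0 H
  atom 5: C, bond orders sum to 1 (valence 4) → 3 H
  atom 6: C, bond orders sum to 2 (valence 4) → 2 H
  atom 7: C, bond orders sum to 2 (valence 4) → 2 H
  atom 8: C, bond orders sum to 2 (valence 4) → 2 H
  atom 9: C, bond orders sum to 2 (valence 4) → 2 H
Total hydrogens: 15.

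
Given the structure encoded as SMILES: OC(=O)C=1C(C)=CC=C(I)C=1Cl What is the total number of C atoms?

Count every carbon token in the SMILES (each C, including those in ring-closure positions and inside branches).
Carbon count: 8.

8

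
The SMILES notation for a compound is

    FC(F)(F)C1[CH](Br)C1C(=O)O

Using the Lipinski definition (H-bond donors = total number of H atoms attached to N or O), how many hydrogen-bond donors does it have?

Donors: find every N or O and count the H atoms it carries.
  atom 10 (O): bond orders sum to 2 → 0 H
  atom 11 (O): bond orders sum to 1 → 1 H
Lipinski HBD = 1.

1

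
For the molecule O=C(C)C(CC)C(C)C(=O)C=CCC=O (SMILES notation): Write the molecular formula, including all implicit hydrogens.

Walk through each heavy atom and fill implicit hydrogens from standard valence (C 4, N 3, O 2, S 2, halogen 1):
  atom 1: O, bond orders sum to 2 (valence 2) → 0 H
  atom 2: C, bond orders sum to 4 (valence 4) → 0 H
  atom 3: C, bond orders sum to 1 (valence 4) → 3 H
  atom 4: C, bond orders sum to 3 (valence 4) → 1 H
  atom 5: C, bond orders sum to 2 (valence 4) → 2 H
  atom 6: C, bond orders sum to 1 (valence 4) → 3 H
  atom 7: C, bond orders sum to 3 (valence 4) → 1 H
  atom 8: C, bond orders sum to 1 (valence 4) → 3 H
  atom 9: C, bond orders sum to 4 (valence 4) → 0 H
  atom 10: O, bond orders sum to 2 (valence 2) → 0 H
  atom 11: C, bond orders sum to 3 (valence 4) → 1 H
  atom 12: C, bond orders sum to 3 (valence 4) → 1 H
  atom 13: C, bond orders sum to 2 (valence 4) → 2 H
  atom 14: C, bond orders sum to 3 (valence 4) → 1 H
  atom 15: O, bond orders sum to 2 (valence 2) → 0 H
Totals → C:12, H:18, O:3.
In Hill order: C12H18O3.

C12H18O3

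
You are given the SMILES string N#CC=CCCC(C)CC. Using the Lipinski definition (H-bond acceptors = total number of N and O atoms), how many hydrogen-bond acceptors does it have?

1

N atoms: 1; O atoms: 0.
Lipinski HBA = 1 + 0 = 1.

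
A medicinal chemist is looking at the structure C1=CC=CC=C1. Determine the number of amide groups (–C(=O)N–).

0

Scan the SMILES for the amide motif — none present.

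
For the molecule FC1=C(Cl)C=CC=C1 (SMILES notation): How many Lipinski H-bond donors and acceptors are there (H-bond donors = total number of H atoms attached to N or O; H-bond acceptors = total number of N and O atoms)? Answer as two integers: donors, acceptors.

0, 0

Donors: find every N or O and count the H atoms it carries.
  (no N or O atoms present)
Lipinski HBD = 0.
Acceptors: N atoms = 0, O atoms = 0 → HBA = 0.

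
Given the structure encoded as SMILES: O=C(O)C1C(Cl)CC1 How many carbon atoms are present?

Count every carbon token in the SMILES (each C, including those in ring-closure positions and inside branches).
Carbon count: 5.

5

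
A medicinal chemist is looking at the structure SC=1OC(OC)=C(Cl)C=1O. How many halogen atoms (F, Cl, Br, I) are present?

Halogen atoms appear at heavy-atom position 8 (1×Cl).
Other groups present: 1 ether, 1 hydroxyl, 1 thiol.
Halogen count: 1.

1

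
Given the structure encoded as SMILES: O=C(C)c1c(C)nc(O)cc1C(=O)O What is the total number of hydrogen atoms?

Walk through each heavy atom and fill implicit hydrogens from standard valence (C 4, N 3, O 2, S 2, halogen 1); for lowercase aromatic atoms, an aromatic c carries 1 H when it has two neighbours and 0 H with three, and aromatic n carries 0 H:
  atom 1: O, bond orders sum to 2 (valence 2) → 0 H
  atom 2: C, bond orders sum to 4 (valence 4) → 0 H
  atom 3: C, bond orders sum to 1 (valence 4) → 3 H
  atom 4: aromatic c, 3 neighbours → 0 H
  atom 5: aromatic c, 3 neighbours → 0 H
  atom 6: C, bond orders sum to 1 (valence 4) → 3 H
  atom 7: aromatic n, 2 neighbours → 0 H
  atom 8: aromatic c, 3 neighbours → 0 H
  atom 9: O, bond orders sum to 1 (valence 2) → 1 H
  atom 10: aromatic c, 2 neighbours → 1 H
  atom 11: aromatic c, 3 neighbours → 0 H
  atom 12: C, bond orders sum to 4 (valence 4) → 0 H
  atom 13: O, bond orders sum to 2 (valence 2) → 0 H
  atom 14: O, bond orders sum to 1 (valence 2) → 1 H
Total hydrogens: 9.

9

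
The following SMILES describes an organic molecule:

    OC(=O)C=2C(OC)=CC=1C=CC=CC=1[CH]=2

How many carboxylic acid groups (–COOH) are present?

1

The carboxylic acid motif appears at heavy-atom position 2 in the SMILES.
Other groups present: 1 ether.
Carboxylic acid count: 1.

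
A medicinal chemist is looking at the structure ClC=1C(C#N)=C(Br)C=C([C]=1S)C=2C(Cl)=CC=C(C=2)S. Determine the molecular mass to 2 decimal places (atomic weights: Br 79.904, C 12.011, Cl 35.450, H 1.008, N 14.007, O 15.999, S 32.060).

First, the molecular formula is C13H6BrCl2NS2 (counting implicit H from valence).
  Br: 1 × 79.904 = 79.904
  C: 13 × 12.011 = 156.143
  Cl: 2 × 35.450 = 70.900
  H: 6 × 1.008 = 6.048
  N: 1 × 14.007 = 14.007
  S: 2 × 32.060 = 64.120
Sum: 1×79.904 + 13×12.011 + 2×35.450 + 6×1.008 + 1×14.007 + 2×32.060 = 391.122 → 391.12 g/mol.

391.12 g/mol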